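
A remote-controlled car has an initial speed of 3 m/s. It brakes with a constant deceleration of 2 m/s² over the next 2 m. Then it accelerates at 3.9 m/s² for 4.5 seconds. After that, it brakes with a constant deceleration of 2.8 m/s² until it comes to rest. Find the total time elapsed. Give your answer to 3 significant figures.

Phase 1 (decelerating): v₀ = 3.00 m/s, a = -2 m/s².
v² = v₀² + 2aΔx = 3.00² + 2·-2·2 = 1.00 → v = 1.00 m/s
t = (v − v₀)/a = (1.00 − 3.00)/-2 = 1.00 s

Phase 2 (accelerating): v₀ = 1.00 m/s, a = 3.9 m/s².
v = v₀ + at = 1.00 + (3.9)(4.5) = 18.6 m/s
Δx = v₀t + ½at² = 1.00·4.5 + 0.5·3.9·4.5² = 44.0 m

Phase 3 (decelerating): v₀ = 18.6 m/s, a = -2.8 m/s².
v = v₀ + at → t = (0 − 18.6) / -2.8 = 6.63 s
v² = v₀² + 2aΔx → Δx = (0² − 18.6²)/(2·-2.8) = 61.4 m
Total time = 1.00 + 4.50 + 6.63 = 12.1 s

12.1 s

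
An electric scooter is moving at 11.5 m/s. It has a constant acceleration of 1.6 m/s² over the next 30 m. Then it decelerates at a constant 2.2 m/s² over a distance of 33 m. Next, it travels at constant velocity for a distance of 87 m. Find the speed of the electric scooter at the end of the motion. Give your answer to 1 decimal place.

9.1 m/s

Phase 1 (accelerating): v₀ = 11.5 m/s, a = 1.6 m/s².
v² = v₀² + 2aΔx = 11.5² + 2·1.6·30 = 228 → v = 15.1 m/s
t = (v − v₀)/a = (15.1 − 11.5)/1.6 = 2.25 s

Phase 2 (decelerating): v₀ = 15.1 m/s, a = -2.2 m/s².
v² = v₀² + 2aΔx = 15.1² + 2·-2.2·33 = 83.0 → v = 9.11 m/s
t = (v − v₀)/a = (9.11 − 15.1)/-2.2 = 2.72 s

Phase 3 (constant speed): v₀ = 9.11 m/s, a = 0 m/s².
Constant speed: t = d/v = 87/9.11 = 9.55 s
Final speed = 9.11 m/s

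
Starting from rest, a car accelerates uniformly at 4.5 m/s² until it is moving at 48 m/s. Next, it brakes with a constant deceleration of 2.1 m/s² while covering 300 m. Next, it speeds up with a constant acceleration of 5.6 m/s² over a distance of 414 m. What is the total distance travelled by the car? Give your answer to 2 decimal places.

970.00 m

Phase 1 (accelerating): v₀ = 0 m/s, a = 4.5 m/s².
v = v₀ + at → t = (48 − 0) / 4.5 = 10.7 s
v² = v₀² + 2aΔx → Δx = (48² − 0²)/(2·4.5) = 256 m

Phase 2 (decelerating): v₀ = 48.0 m/s, a = -2.1 m/s².
v² = v₀² + 2aΔx = 48.0² + 2·-2.1·300 = 1040 → v = 32.3 m/s
t = (v − v₀)/a = (32.3 − 48.0)/-2.1 = 7.47 s

Phase 3 (accelerating): v₀ = 32.3 m/s, a = 5.6 m/s².
v² = v₀² + 2aΔx = 32.3² + 2·5.6·414 = 5680 → v = 75.4 m/s
t = (v − v₀)/a = (75.4 − 32.3)/5.6 = 7.69 s
Total distance = 256 + 300 + 414 = 970 m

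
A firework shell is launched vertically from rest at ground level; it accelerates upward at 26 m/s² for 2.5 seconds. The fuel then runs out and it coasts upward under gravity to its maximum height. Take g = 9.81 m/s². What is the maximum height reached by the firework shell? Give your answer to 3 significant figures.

297 m

Phase 1 (powered ascent): v₀ = 0 m/s, a = 26 m/s².
v = v₀ + at = 0 + (26)(2.5) = 65.0 m/s
Δx = v₀t + ½at² = 0·2.5 + 0.5·26·2.5² = 81.2 m

Phase 2 (coasting upward): v₀ = 65.0 m/s, a = -9.81 m/s².
v = v₀ + at → t = (0 − 65.0) / -9.81 = 6.63 s
v² = v₀² + 2aΔx → Δx = (0² − 65.0²)/(2·-9.81) = 215 m
Maximum height = 81.2 + 215 = 297 m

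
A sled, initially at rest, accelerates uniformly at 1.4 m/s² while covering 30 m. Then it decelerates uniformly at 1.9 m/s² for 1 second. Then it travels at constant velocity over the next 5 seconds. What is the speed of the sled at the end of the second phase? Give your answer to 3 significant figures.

7.27 m/s

Phase 1 (accelerating): v₀ = 0 m/s, a = 1.4 m/s².
v² = v₀² + 2aΔx = 0² + 2·1.4·30 = 84.0 → v = 9.17 m/s
t = (v − v₀)/a = (9.17 − 0)/1.4 = 6.55 s

Phase 2 (decelerating): v₀ = 9.17 m/s, a = -1.9 m/s².
v = v₀ + at = 9.17 + (-1.9)(1) = 7.27 m/s
Δx = v₀t + ½at² = 9.17·1 + 0.5·-1.9·1² = 8.22 m
Speed at end of phase 2 = 7.27 m/s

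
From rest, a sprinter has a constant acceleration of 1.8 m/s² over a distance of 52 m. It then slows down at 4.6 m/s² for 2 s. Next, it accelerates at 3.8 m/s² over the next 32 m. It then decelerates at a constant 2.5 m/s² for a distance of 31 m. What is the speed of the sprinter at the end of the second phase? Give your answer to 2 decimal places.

Phase 1 (accelerating): v₀ = 0 m/s, a = 1.8 m/s².
v² = v₀² + 2aΔx = 0² + 2·1.8·52 = 187 → v = 13.7 m/s
t = (v − v₀)/a = (13.7 − 0)/1.8 = 7.60 s

Phase 2 (decelerating): v₀ = 13.7 m/s, a = -4.6 m/s².
v = v₀ + at = 13.7 + (-4.6)(2) = 4.48 m/s
Δx = v₀t + ½at² = 13.7·2 + 0.5·-4.6·2² = 18.2 m
Speed at end of phase 2 = 4.48 m/s

4.48 m/s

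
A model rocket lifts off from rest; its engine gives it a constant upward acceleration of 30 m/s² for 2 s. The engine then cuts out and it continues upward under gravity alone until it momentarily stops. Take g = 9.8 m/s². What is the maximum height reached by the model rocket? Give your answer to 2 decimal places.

Phase 1 (powered ascent): v₀ = 0 m/s, a = 30 m/s².
v = v₀ + at = 0 + (30)(2) = 60.0 m/s
Δx = v₀t + ½at² = 0·2 + 0.5·30·2² = 60.0 m

Phase 2 (coasting upward): v₀ = 60.0 m/s, a = -9.8 m/s².
v = v₀ + at → t = (0 − 60.0) / -9.8 = 6.12 s
v² = v₀² + 2aΔx → Δx = (0² − 60.0²)/(2·-9.8) = 184 m
Maximum height = 60.0 + 184 = 244 m

243.67 m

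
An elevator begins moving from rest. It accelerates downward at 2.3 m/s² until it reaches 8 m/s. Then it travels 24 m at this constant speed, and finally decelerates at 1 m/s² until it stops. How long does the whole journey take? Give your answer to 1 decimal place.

Phase 1 (accelerating): v₀ = 0 m/s, a = 2.3 m/s².
v = v₀ + at → t = (8 − 0) / 2.3 = 3.48 s
v² = v₀² + 2aΔx → Δx = (8² − 0²)/(2·2.3) = 13.9 m

Phase 2 (constant speed): v₀ = 8.00 m/s, a = 0 m/s².
Constant speed: t = d/v = 24/8.00 = 3.00 s

Phase 3 (decelerating): v₀ = 8.00 m/s, a = -1 m/s².
v = v₀ + at → t = (0 − 8.00) / -1 = 8.00 s
v² = v₀² + 2aΔx → Δx = (0² − 8.00²)/(2·-1) = 32.0 m
Total time = 3.48 + 3.00 + 8.00 = 14.5 s

14.5 s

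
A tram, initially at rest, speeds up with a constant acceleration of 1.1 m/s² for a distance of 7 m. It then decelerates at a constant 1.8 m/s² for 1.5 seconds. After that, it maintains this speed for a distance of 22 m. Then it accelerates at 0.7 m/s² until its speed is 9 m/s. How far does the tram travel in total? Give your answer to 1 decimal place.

89.6 m

Phase 1 (accelerating): v₀ = 0 m/s, a = 1.1 m/s².
v² = v₀² + 2aΔx = 0² + 2·1.1·7 = 15.4 → v = 3.92 m/s
t = (v − v₀)/a = (3.92 − 0)/1.1 = 3.57 s

Phase 2 (decelerating): v₀ = 3.92 m/s, a = -1.8 m/s².
v = v₀ + at = 3.92 + (-1.8)(1.5) = 1.22 m/s
Δx = v₀t + ½at² = 3.92·1.5 + 0.5·-1.8·1.5² = 3.86 m

Phase 3 (constant speed): v₀ = 1.22 m/s, a = 0 m/s².
Constant speed: t = d/v = 22/1.22 = 18.0 s

Phase 4 (accelerating): v₀ = 1.22 m/s, a = 0.7 m/s².
v = v₀ + at → t = (9 − 1.22) / 0.7 = 11.1 s
v² = v₀² + 2aΔx → Δx = (9² − 1.22²)/(2·0.7) = 56.8 m
Total distance = 7.00 + 3.86 + 22.0 + 56.8 = 89.6 m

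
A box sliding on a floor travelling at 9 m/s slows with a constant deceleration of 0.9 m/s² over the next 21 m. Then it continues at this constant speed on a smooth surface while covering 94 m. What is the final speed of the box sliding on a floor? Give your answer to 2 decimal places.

Phase 1 (decelerating): v₀ = 9.00 m/s, a = -0.9 m/s².
v² = v₀² + 2aΔx = 9.00² + 2·-0.9·21 = 43.2 → v = 6.57 m/s
t = (v − v₀)/a = (6.57 − 9.00)/-0.9 = 2.70 s

Phase 2 (constant speed): v₀ = 6.57 m/s, a = 0 m/s².
Constant speed: t = d/v = 94/6.57 = 14.3 s
Final speed = 6.57 m/s

6.57 m/s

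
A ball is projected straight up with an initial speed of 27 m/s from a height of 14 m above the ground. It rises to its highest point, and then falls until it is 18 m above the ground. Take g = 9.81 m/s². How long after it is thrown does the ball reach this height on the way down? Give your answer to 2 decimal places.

Phase 1 (rising): v₀ = 27.0 m/s, a = -9.81 m/s².
v = v₀ + at → t = (0 − 27.0) / -9.81 = 2.75 s
v² = v₀² + 2aΔx → Δx = (0² − 27.0²)/(2·-9.81) = 37.2 m

Phase 2 (falling): v₀ = 0 m/s, a = -9.81 m/s².
Falls 33.2 m from rest: t = √(2·33.2/9.81) = 2.60 s; v = g·t = 25.5 m/s.
Total time = 2.75 + 2.60 = 5.35 s

5.35 s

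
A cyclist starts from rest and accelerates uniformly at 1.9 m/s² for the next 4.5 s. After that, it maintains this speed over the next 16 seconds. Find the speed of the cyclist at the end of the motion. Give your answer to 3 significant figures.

Phase 1 (accelerating): v₀ = 0 m/s, a = 1.9 m/s².
v = v₀ + at = 0 + (1.9)(4.5) = 8.55 m/s
Δx = v₀t + ½at² = 0·4.5 + 0.5·1.9·4.5² = 19.2 m

Phase 2 (constant speed): v₀ = 8.55 m/s, a = 0 m/s².
v = v₀ + at = 8.55 + (0)(16) = 8.55 m/s
Δx = v₀t + ½at² = 8.55·16 + 0.5·0·16² = 137 m
Final speed = 8.55 m/s

8.55 m/s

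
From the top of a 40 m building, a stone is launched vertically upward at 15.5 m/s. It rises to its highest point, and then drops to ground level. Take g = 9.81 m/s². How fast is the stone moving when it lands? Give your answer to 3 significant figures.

32.0 m/s

Phase 1 (rising): v₀ = 15.5 m/s, a = -9.81 m/s².
v = v₀ + at → t = (0 − 15.5) / -9.81 = 1.58 s
v² = v₀² + 2aΔx → Δx = (0² − 15.5²)/(2·-9.81) = 12.2 m

Phase 2 (falling): v₀ = 0 m/s, a = -9.81 m/s².
Falls 52.2 m from rest: t = √(2·52.2/9.81) = 3.26 s; v = g·t = 32.0 m/s.
Final speed = 32.0 m/s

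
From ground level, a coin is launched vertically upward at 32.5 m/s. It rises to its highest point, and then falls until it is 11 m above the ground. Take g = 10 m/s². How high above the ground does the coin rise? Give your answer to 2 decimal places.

52.81 m

Phase 1 (rising): v₀ = 32.5 m/s, a = -10 m/s².
v = v₀ + at → t = (0 − 32.5) / -10 = 3.25 s
v² = v₀² + 2aΔx → Δx = (0² − 32.5²)/(2·-10) = 52.8 m
Maximum height = 52.8 m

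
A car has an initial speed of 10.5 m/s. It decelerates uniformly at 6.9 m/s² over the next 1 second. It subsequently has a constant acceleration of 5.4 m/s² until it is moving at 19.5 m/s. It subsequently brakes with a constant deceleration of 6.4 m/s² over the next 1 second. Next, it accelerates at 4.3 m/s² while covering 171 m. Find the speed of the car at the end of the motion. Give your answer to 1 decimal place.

40.5 m/s

Phase 1 (decelerating): v₀ = 10.5 m/s, a = -6.9 m/s².
v = v₀ + at = 10.5 + (-6.9)(1) = 3.60 m/s
Δx = v₀t + ½at² = 10.5·1 + 0.5·-6.9·1² = 7.05 m

Phase 2 (accelerating): v₀ = 3.60 m/s, a = 5.4 m/s².
v = v₀ + at → t = (19.5 − 3.60) / 5.4 = 2.94 s
v² = v₀² + 2aΔx → Δx = (19.5² − 3.60²)/(2·5.4) = 34.0 m

Phase 3 (decelerating): v₀ = 19.5 m/s, a = -6.4 m/s².
v = v₀ + at = 19.5 + (-6.4)(1) = 13.1 m/s
Δx = v₀t + ½at² = 19.5·1 + 0.5·-6.4·1² = 16.3 m

Phase 4 (accelerating): v₀ = 13.1 m/s, a = 4.3 m/s².
v² = v₀² + 2aΔx = 13.1² + 2·4.3·171 = 1640 → v = 40.5 m/s
t = (v − v₀)/a = (40.5 − 13.1)/4.3 = 6.38 s
Final speed = 40.5 m/s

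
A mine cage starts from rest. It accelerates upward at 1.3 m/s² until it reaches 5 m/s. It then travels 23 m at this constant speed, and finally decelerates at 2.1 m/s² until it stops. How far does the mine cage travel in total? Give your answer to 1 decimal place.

38.6 m

Phase 1 (accelerating): v₀ = 0 m/s, a = 1.3 m/s².
v = v₀ + at → t = (5 − 0) / 1.3 = 3.85 s
v² = v₀² + 2aΔx → Δx = (5² − 0²)/(2·1.3) = 9.62 m

Phase 2 (constant speed): v₀ = 5.00 m/s, a = 0 m/s².
Constant speed: t = d/v = 23/5.00 = 4.60 s

Phase 3 (decelerating): v₀ = 5.00 m/s, a = -2.1 m/s².
v = v₀ + at → t = (0 − 5.00) / -2.1 = 2.38 s
v² = v₀² + 2aΔx → Δx = (0² − 5.00²)/(2·-2.1) = 5.95 m
Total distance = 9.62 + 23.0 + 5.95 = 38.6 m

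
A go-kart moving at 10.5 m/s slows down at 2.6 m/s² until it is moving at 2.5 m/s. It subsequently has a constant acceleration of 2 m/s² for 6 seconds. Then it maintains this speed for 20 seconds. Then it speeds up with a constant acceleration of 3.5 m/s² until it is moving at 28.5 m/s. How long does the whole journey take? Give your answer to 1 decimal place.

Phase 1 (decelerating): v₀ = 10.5 m/s, a = -2.6 m/s².
v = v₀ + at → t = (2.5 − 10.5) / -2.6 = 3.08 s
v² = v₀² + 2aΔx → Δx = (2.5² − 10.5²)/(2·-2.6) = 20.0 m

Phase 2 (accelerating): v₀ = 2.50 m/s, a = 2 m/s².
v = v₀ + at = 2.50 + (2)(6) = 14.5 m/s
Δx = v₀t + ½at² = 2.50·6 + 0.5·2·6² = 51.0 m

Phase 3 (constant speed): v₀ = 14.5 m/s, a = 0 m/s².
v = v₀ + at = 14.5 + (0)(20) = 14.5 m/s
Δx = v₀t + ½at² = 14.5·20 + 0.5·0·20² = 290 m

Phase 4 (accelerating): v₀ = 14.5 m/s, a = 3.5 m/s².
v = v₀ + at → t = (28.5 − 14.5) / 3.5 = 4.00 s
v² = v₀² + 2aΔx → Δx = (28.5² − 14.5²)/(2·3.5) = 86.0 m
Total time = 3.08 + 6.00 + 20.0 + 4.00 = 33.1 s

33.1 s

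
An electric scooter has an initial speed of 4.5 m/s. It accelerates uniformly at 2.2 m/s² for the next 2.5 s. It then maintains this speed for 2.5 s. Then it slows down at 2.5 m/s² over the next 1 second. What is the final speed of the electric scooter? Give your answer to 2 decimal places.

Phase 1 (accelerating): v₀ = 4.50 m/s, a = 2.2 m/s².
v = v₀ + at = 4.50 + (2.2)(2.5) = 10.0 m/s
Δx = v₀t + ½at² = 4.50·2.5 + 0.5·2.2·2.5² = 18.1 m

Phase 2 (constant speed): v₀ = 10.0 m/s, a = 0 m/s².
v = v₀ + at = 10.0 + (0)(2.5) = 10.0 m/s
Δx = v₀t + ½at² = 10.0·2.5 + 0.5·0·2.5² = 25.0 m

Phase 3 (decelerating): v₀ = 10.0 m/s, a = -2.5 m/s².
v = v₀ + at = 10.0 + (-2.5)(1) = 7.50 m/s
Δx = v₀t + ½at² = 10.0·1 + 0.5·-2.5·1² = 8.75 m
Final speed = 7.50 m/s

7.50 m/s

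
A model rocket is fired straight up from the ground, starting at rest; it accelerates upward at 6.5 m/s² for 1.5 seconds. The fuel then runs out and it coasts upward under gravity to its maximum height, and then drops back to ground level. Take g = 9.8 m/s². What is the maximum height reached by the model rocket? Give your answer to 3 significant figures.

12.2 m

Phase 1 (powered ascent): v₀ = 0 m/s, a = 6.5 m/s².
v = v₀ + at = 0 + (6.5)(1.5) = 9.75 m/s
Δx = v₀t + ½at² = 0·1.5 + 0.5·6.5·1.5² = 7.31 m

Phase 2 (coasting upward): v₀ = 9.75 m/s, a = -9.8 m/s².
v = v₀ + at → t = (0 − 9.75) / -9.8 = 0.995 s
v² = v₀² + 2aΔx → Δx = (0² − 9.75²)/(2·-9.8) = 4.85 m
Maximum height = 7.31 + 4.85 = 12.2 m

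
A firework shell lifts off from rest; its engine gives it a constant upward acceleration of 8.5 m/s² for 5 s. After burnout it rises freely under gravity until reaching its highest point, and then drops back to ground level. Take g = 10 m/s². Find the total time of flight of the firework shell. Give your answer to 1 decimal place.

15.5 s

Phase 1 (powered ascent): v₀ = 0 m/s, a = 8.5 m/s².
v = v₀ + at = 0 + (8.5)(5) = 42.5 m/s
Δx = v₀t + ½at² = 0·5 + 0.5·8.5·5² = 106 m

Phase 2 (coasting upward): v₀ = 42.5 m/s, a = -10 m/s².
v = v₀ + at → t = (0 − 42.5) / -10 = 4.25 s
v² = v₀² + 2aΔx → Δx = (0² − 42.5²)/(2·-10) = 90.3 m

Phase 3 (free fall): v₀ = 0 m/s, a = -10 m/s².
Falls 197 m from rest: t = √(2·197/10) = 6.27 s; v = g·t = 62.7 m/s.
Total time = 5.00 + 4.25 + 6.27 = 15.5 s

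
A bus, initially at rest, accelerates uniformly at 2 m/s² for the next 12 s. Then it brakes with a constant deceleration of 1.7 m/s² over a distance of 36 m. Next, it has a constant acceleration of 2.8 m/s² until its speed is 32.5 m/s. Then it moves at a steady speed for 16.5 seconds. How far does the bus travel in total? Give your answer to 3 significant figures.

824 m

Phase 1 (accelerating): v₀ = 0 m/s, a = 2 m/s².
v = v₀ + at = 0 + (2)(12) = 24.0 m/s
Δx = v₀t + ½at² = 0·12 + 0.5·2·12² = 144 m

Phase 2 (decelerating): v₀ = 24.0 m/s, a = -1.7 m/s².
v² = v₀² + 2aΔx = 24.0² + 2·-1.7·36 = 454 → v = 21.3 m/s
t = (v − v₀)/a = (21.3 − 24.0)/-1.7 = 1.59 s

Phase 3 (accelerating): v₀ = 21.3 m/s, a = 2.8 m/s².
v = v₀ + at → t = (32.5 − 21.3) / 2.8 = 4.00 s
v² = v₀² + 2aΔx → Δx = (32.5² − 21.3²)/(2·2.8) = 108 m

Phase 4 (constant speed): v₀ = 32.5 m/s, a = 0 m/s².
v = v₀ + at = 32.5 + (0)(16.5) = 32.5 m/s
Δx = v₀t + ½at² = 32.5·16.5 + 0.5·0·16.5² = 536 m
Total distance = 144 + 36.0 + 108 + 536 = 824 m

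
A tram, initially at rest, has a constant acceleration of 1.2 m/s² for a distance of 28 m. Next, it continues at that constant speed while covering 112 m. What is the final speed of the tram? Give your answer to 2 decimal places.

Phase 1 (accelerating): v₀ = 0 m/s, a = 1.2 m/s².
v² = v₀² + 2aΔx = 0² + 2·1.2·28 = 67.2 → v = 8.20 m/s
t = (v − v₀)/a = (8.20 − 0)/1.2 = 6.83 s

Phase 2 (constant speed): v₀ = 8.20 m/s, a = 0 m/s².
Constant speed: t = d/v = 112/8.20 = 13.7 s
Final speed = 8.20 m/s

8.20 m/s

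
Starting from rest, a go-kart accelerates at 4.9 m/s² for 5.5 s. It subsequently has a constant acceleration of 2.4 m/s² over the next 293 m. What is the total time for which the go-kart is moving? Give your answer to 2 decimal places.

Phase 1 (accelerating): v₀ = 0 m/s, a = 4.9 m/s².
v = v₀ + at = 0 + (4.9)(5.5) = 27.0 m/s
Δx = v₀t + ½at² = 0·5.5 + 0.5·4.9·5.5² = 74.1 m

Phase 2 (accelerating): v₀ = 27.0 m/s, a = 2.4 m/s².
v² = v₀² + 2aΔx = 27.0² + 2·2.4·293 = 2130 → v = 46.2 m/s
t = (v − v₀)/a = (46.2 − 27.0)/2.4 = 8.01 s
Total time = 5.50 + 8.01 = 13.5 s

13.51 s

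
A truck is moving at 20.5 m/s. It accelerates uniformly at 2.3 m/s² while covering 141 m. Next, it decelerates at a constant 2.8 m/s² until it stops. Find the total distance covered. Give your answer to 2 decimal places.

331.87 m

Phase 1 (accelerating): v₀ = 20.5 m/s, a = 2.3 m/s².
v² = v₀² + 2aΔx = 20.5² + 2·2.3·141 = 1070 → v = 32.7 m/s
t = (v − v₀)/a = (32.7 − 20.5)/2.3 = 5.30 s

Phase 2 (decelerating): v₀ = 32.7 m/s, a = -2.8 m/s².
v = v₀ + at → t = (0 − 32.7) / -2.8 = 11.7 s
v² = v₀² + 2aΔx → Δx = (0² − 32.7²)/(2·-2.8) = 191 m
Total distance = 141 + 191 = 332 m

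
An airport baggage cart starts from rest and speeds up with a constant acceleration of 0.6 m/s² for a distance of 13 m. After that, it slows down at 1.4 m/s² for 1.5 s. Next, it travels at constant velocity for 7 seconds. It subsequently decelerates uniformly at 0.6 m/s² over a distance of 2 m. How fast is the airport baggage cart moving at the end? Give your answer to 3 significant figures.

1.01 m/s

Phase 1 (accelerating): v₀ = 0 m/s, a = 0.6 m/s².
v² = v₀² + 2aΔx = 0² + 2·0.6·13 = 15.6 → v = 3.95 m/s
t = (v − v₀)/a = (3.95 − 0)/0.6 = 6.58 s

Phase 2 (decelerating): v₀ = 3.95 m/s, a = -1.4 m/s².
v = v₀ + at = 3.95 + (-1.4)(1.5) = 1.85 m/s
Δx = v₀t + ½at² = 3.95·1.5 + 0.5·-1.4·1.5² = 4.35 m

Phase 3 (constant speed): v₀ = 1.85 m/s, a = 0 m/s².
v = v₀ + at = 1.85 + (0)(7) = 1.85 m/s
Δx = v₀t + ½at² = 1.85·7 + 0.5·0·7² = 12.9 m

Phase 4 (decelerating): v₀ = 1.85 m/s, a = -0.6 m/s².
v² = v₀² + 2aΔx = 1.85² + 2·-0.6·2 = 1.02 → v = 1.01 m/s
t = (v − v₀)/a = (1.01 − 1.85)/-0.6 = 1.40 s
Final speed = 1.01 m/s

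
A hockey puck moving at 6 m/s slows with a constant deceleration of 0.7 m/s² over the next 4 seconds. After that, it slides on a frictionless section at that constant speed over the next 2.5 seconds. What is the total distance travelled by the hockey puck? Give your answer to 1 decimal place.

26.4 m

Phase 1 (decelerating): v₀ = 6.00 m/s, a = -0.7 m/s².
v = v₀ + at = 6.00 + (-0.7)(4) = 3.20 m/s
Δx = v₀t + ½at² = 6.00·4 + 0.5·-0.7·4² = 18.4 m

Phase 2 (constant speed): v₀ = 3.20 m/s, a = 0 m/s².
v = v₀ + at = 3.20 + (0)(2.5) = 3.20 m/s
Δx = v₀t + ½at² = 3.20·2.5 + 0.5·0·2.5² = 8.00 m
Total distance = 18.4 + 8.00 = 26.4 m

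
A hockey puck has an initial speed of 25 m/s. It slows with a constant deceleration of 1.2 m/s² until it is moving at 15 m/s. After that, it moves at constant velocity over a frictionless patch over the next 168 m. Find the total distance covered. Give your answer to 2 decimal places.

Phase 1 (decelerating): v₀ = 25.0 m/s, a = -1.2 m/s².
v = v₀ + at → t = (15 − 25.0) / -1.2 = 8.33 s
v² = v₀² + 2aΔx → Δx = (15² − 25.0²)/(2·-1.2) = 167 m

Phase 2 (constant speed): v₀ = 15.0 m/s, a = 0 m/s².
Constant speed: t = d/v = 168/15.0 = 11.2 s
Total distance = 167 + 168 = 335 m

334.67 m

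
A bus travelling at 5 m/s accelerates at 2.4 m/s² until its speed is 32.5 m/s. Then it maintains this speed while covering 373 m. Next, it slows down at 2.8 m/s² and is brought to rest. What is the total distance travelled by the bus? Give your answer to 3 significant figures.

776 m

Phase 1 (accelerating): v₀ = 5.00 m/s, a = 2.4 m/s².
v = v₀ + at → t = (32.5 − 5.00) / 2.4 = 11.5 s
v² = v₀² + 2aΔx → Δx = (32.5² − 5.00²)/(2·2.4) = 215 m

Phase 2 (constant speed): v₀ = 32.5 m/s, a = 0 m/s².
Constant speed: t = d/v = 373/32.5 = 11.5 s

Phase 3 (decelerating): v₀ = 32.5 m/s, a = -2.8 m/s².
v = v₀ + at → t = (0 − 32.5) / -2.8 = 11.6 s
v² = v₀² + 2aΔx → Δx = (0² − 32.5²)/(2·-2.8) = 189 m
Total distance = 215 + 373 + 189 = 776 m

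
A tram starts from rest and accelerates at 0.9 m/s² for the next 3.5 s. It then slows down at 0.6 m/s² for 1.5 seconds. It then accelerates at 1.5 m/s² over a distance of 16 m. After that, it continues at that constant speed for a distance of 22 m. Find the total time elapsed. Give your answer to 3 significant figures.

11.4 s

Phase 1 (accelerating): v₀ = 0 m/s, a = 0.9 m/s².
v = v₀ + at = 0 + (0.9)(3.5) = 3.15 m/s
Δx = v₀t + ½at² = 0·3.5 + 0.5·0.9·3.5² = 5.51 m

Phase 2 (decelerating): v₀ = 3.15 m/s, a = -0.6 m/s².
v = v₀ + at = 3.15 + (-0.6)(1.5) = 2.25 m/s
Δx = v₀t + ½at² = 3.15·1.5 + 0.5·-0.6·1.5² = 4.05 m

Phase 3 (accelerating): v₀ = 2.25 m/s, a = 1.5 m/s².
v² = v₀² + 2aΔx = 2.25² + 2·1.5·16 = 53.1 → v = 7.28 m/s
t = (v − v₀)/a = (7.28 − 2.25)/1.5 = 3.36 s

Phase 4 (constant speed): v₀ = 7.28 m/s, a = 0 m/s².
Constant speed: t = d/v = 22/7.28 = 3.02 s
Total time = 3.50 + 1.50 + 3.36 + 3.02 = 11.4 s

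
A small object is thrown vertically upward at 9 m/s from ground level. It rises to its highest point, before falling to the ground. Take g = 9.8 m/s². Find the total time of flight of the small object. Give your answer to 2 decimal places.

Phase 1 (rising): v₀ = 9.00 m/s, a = -9.8 m/s².
v = v₀ + at → t = (0 − 9.00) / -9.8 = 0.918 s
v² = v₀² + 2aΔx → Δx = (0² − 9.00²)/(2·-9.8) = 4.13 m

Phase 2 (falling): v₀ = 0 m/s, a = -9.8 m/s².
Falls 4.13 m from rest: t = √(2·4.13/9.8) = 0.918 s; v = g·t = 9.00 m/s.
Total time = 0.918 + 0.918 = 1.84 s

1.84 s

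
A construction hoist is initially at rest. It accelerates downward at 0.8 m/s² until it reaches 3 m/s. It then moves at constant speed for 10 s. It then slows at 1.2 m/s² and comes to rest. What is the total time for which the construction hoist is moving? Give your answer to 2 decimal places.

16.25 s

Phase 1 (accelerating): v₀ = 0 m/s, a = 0.8 m/s².
v = v₀ + at → t = (3 − 0) / 0.8 = 3.75 s
v² = v₀² + 2aΔx → Δx = (3² − 0²)/(2·0.8) = 5.62 m

Phase 2 (constant speed): v₀ = 3.00 m/s, a = 0 m/s².
v = v₀ + at = 3.00 + (0)(10) = 3.00 m/s
Δx = v₀t + ½at² = 3.00·10 + 0.5·0·10² = 30.0 m

Phase 3 (decelerating): v₀ = 3.00 m/s, a = -1.2 m/s².
v = v₀ + at → t = (0 − 3.00) / -1.2 = 2.50 s
v² = v₀² + 2aΔx → Δx = (0² − 3.00²)/(2·-1.2) = 3.75 m
Total time = 3.75 + 10.0 + 2.50 = 16.2 s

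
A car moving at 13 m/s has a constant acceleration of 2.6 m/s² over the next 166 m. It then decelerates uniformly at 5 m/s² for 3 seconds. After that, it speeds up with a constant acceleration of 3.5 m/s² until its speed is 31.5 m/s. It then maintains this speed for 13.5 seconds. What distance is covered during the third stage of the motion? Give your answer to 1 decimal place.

Phase 1 (accelerating): v₀ = 13.0 m/s, a = 2.6 m/s².
v² = v₀² + 2aΔx = 13.0² + 2·2.6·166 = 1030 → v = 32.1 m/s
t = (v − v₀)/a = (32.1 − 13.0)/2.6 = 7.36 s

Phase 2 (decelerating): v₀ = 32.1 m/s, a = -5 m/s².
v = v₀ + at = 32.1 + (-5)(3) = 17.1 m/s
Δx = v₀t + ½at² = 32.1·3 + 0.5·-5·3² = 73.9 m

Phase 3 (accelerating): v₀ = 17.1 m/s, a = 3.5 m/s².
v = v₀ + at → t = (31.5 − 17.1) / 3.5 = 4.11 s
v² = v₀² + 2aΔx → Δx = (31.5² − 17.1²)/(2·3.5) = 99.8 m
Distance in phase 3 = 99.8 m

99.8 m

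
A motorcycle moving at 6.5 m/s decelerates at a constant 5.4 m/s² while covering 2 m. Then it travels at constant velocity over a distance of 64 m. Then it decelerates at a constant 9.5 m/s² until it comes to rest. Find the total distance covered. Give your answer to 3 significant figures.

67.1 m

Phase 1 (decelerating): v₀ = 6.50 m/s, a = -5.4 m/s².
v² = v₀² + 2aΔx = 6.50² + 2·-5.4·2 = 20.6 → v = 4.54 m/s
t = (v − v₀)/a = (4.54 − 6.50)/-5.4 = 0.362 s

Phase 2 (constant speed): v₀ = 4.54 m/s, a = 0 m/s².
Constant speed: t = d/v = 64/4.54 = 14.1 s

Phase 3 (decelerating): v₀ = 4.54 m/s, a = -9.5 m/s².
v = v₀ + at → t = (0 − 4.54) / -9.5 = 0.478 s
v² = v₀² + 2aΔx → Δx = (0² − 4.54²)/(2·-9.5) = 1.09 m
Total distance = 2.00 + 64.0 + 1.09 = 67.1 m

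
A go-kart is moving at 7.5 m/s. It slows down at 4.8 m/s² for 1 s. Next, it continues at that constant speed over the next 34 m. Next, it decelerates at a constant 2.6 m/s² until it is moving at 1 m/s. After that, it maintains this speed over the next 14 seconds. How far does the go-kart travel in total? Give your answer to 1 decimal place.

54.3 m

Phase 1 (decelerating): v₀ = 7.50 m/s, a = -4.8 m/s².
v = v₀ + at = 7.50 + (-4.8)(1) = 2.70 m/s
Δx = v₀t + ½at² = 7.50·1 + 0.5·-4.8·1² = 5.10 m

Phase 2 (constant speed): v₀ = 2.70 m/s, a = 0 m/s².
Constant speed: t = d/v = 34/2.70 = 12.6 s

Phase 3 (decelerating): v₀ = 2.70 m/s, a = -2.6 m/s².
v = v₀ + at → t = (1 − 2.70) / -2.6 = 0.654 s
v² = v₀² + 2aΔx → Δx = (1² − 2.70²)/(2·-2.6) = 1.21 m

Phase 4 (constant speed): v₀ = 1.00 m/s, a = 0 m/s².
v = v₀ + at = 1.00 + (0)(14) = 1.00 m/s
Δx = v₀t + ½at² = 1.00·14 + 0.5·0·14² = 14.0 m
Total distance = 5.10 + 34.0 + 1.21 + 14.0 = 54.3 m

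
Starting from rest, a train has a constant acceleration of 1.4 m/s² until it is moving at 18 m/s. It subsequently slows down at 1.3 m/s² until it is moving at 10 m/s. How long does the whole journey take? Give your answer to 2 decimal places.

Phase 1 (accelerating): v₀ = 0 m/s, a = 1.4 m/s².
v = v₀ + at → t = (18 − 0) / 1.4 = 12.9 s
v² = v₀² + 2aΔx → Δx = (18² − 0²)/(2·1.4) = 116 m

Phase 2 (decelerating): v₀ = 18.0 m/s, a = -1.3 m/s².
v = v₀ + at → t = (10 − 18.0) / -1.3 = 6.15 s
v² = v₀² + 2aΔx → Δx = (10² − 18.0²)/(2·-1.3) = 86.2 m
Total time = 12.9 + 6.15 = 19.0 s

19.01 s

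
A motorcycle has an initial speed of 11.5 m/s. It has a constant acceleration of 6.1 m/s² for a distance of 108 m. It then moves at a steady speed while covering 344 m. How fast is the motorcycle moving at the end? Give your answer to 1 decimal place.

38.1 m/s

Phase 1 (accelerating): v₀ = 11.5 m/s, a = 6.1 m/s².
v² = v₀² + 2aΔx = 11.5² + 2·6.1·108 = 1450 → v = 38.1 m/s
t = (v − v₀)/a = (38.1 − 11.5)/6.1 = 4.36 s

Phase 2 (constant speed): v₀ = 38.1 m/s, a = 0 m/s².
Constant speed: t = d/v = 344/38.1 = 9.03 s
Final speed = 38.1 m/s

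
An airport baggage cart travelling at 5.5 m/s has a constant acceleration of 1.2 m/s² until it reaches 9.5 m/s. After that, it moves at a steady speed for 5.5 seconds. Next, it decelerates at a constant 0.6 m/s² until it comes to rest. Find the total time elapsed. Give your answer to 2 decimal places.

Phase 1 (accelerating): v₀ = 5.50 m/s, a = 1.2 m/s².
v = v₀ + at → t = (9.5 − 5.50) / 1.2 = 3.33 s
v² = v₀² + 2aΔx → Δx = (9.5² − 5.50²)/(2·1.2) = 25.0 m

Phase 2 (constant speed): v₀ = 9.50 m/s, a = 0 m/s².
v = v₀ + at = 9.50 + (0)(5.5) = 9.50 m/s
Δx = v₀t + ½at² = 9.50·5.5 + 0.5·0·5.5² = 52.2 m

Phase 3 (decelerating): v₀ = 9.50 m/s, a = -0.6 m/s².
v = v₀ + at → t = (0 − 9.50) / -0.6 = 15.8 s
v² = v₀² + 2aΔx → Δx = (0² − 9.50²)/(2·-0.6) = 75.2 m
Total time = 3.33 + 5.50 + 15.8 = 24.7 s

24.67 s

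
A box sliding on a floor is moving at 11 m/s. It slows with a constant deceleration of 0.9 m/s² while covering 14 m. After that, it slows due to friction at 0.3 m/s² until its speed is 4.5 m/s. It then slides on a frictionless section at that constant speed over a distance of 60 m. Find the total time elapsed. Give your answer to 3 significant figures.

32.3 s

Phase 1 (decelerating): v₀ = 11.0 m/s, a = -0.9 m/s².
v² = v₀² + 2aΔx = 11.0² + 2·-0.9·14 = 95.8 → v = 9.79 m/s
t = (v − v₀)/a = (9.79 − 11.0)/-0.9 = 1.35 s

Phase 2 (decelerating): v₀ = 9.79 m/s, a = -0.3 m/s².
v = v₀ + at → t = (4.5 − 9.79) / -0.3 = 17.6 s
v² = v₀² + 2aΔx → Δx = (4.5² − 9.79²)/(2·-0.3) = 126 m

Phase 3 (constant speed): v₀ = 4.50 m/s, a = 0 m/s².
Constant speed: t = d/v = 60/4.50 = 13.3 s
Total time = 1.35 + 17.6 + 13.3 = 32.3 s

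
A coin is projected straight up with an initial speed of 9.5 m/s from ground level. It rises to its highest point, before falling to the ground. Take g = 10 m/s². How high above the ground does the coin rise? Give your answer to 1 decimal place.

Phase 1 (rising): v₀ = 9.50 m/s, a = -10 m/s².
v = v₀ + at → t = (0 − 9.50) / -10 = 0.950 s
v² = v₀² + 2aΔx → Δx = (0² − 9.50²)/(2·-10) = 4.51 m
Maximum height = 4.51 m

4.5 m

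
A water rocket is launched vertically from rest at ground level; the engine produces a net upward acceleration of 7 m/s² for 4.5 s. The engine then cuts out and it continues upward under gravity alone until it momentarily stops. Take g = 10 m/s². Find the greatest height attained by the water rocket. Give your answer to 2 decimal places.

120.49 m

Phase 1 (powered ascent): v₀ = 0 m/s, a = 7 m/s².
v = v₀ + at = 0 + (7)(4.5) = 31.5 m/s
Δx = v₀t + ½at² = 0·4.5 + 0.5·7·4.5² = 70.9 m

Phase 2 (coasting upward): v₀ = 31.5 m/s, a = -10 m/s².
v = v₀ + at → t = (0 − 31.5) / -10 = 3.15 s
v² = v₀² + 2aΔx → Δx = (0² − 31.5²)/(2·-10) = 49.6 m
Maximum height = 70.9 + 49.6 = 120 m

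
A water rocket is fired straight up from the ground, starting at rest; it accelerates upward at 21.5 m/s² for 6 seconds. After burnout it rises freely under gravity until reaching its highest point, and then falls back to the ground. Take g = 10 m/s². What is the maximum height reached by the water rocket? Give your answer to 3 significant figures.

Phase 1 (powered ascent): v₀ = 0 m/s, a = 21.5 m/s².
v = v₀ + at = 0 + (21.5)(6) = 129 m/s
Δx = v₀t + ½at² = 0·6 + 0.5·21.5·6² = 387 m

Phase 2 (coasting upward): v₀ = 129 m/s, a = -10 m/s².
v = v₀ + at → t = (0 − 129) / -10 = 12.9 s
v² = v₀² + 2aΔx → Δx = (0² − 129²)/(2·-10) = 832 m
Maximum height = 387 + 832 = 1220 m

1220 m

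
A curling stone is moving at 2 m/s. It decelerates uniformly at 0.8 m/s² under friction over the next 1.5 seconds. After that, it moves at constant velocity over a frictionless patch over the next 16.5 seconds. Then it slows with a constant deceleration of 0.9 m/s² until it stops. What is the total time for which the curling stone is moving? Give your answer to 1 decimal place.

Phase 1 (decelerating): v₀ = 2.00 m/s, a = -0.8 m/s².
v = v₀ + at = 2.00 + (-0.8)(1.5) = 0.800 m/s
Δx = v₀t + ½at² = 2.00·1.5 + 0.5·-0.8·1.5² = 2.10 m

Phase 2 (constant speed): v₀ = 0.800 m/s, a = 0 m/s².
v = v₀ + at = 0.800 + (0)(16.5) = 0.800 m/s
Δx = v₀t + ½at² = 0.800·16.5 + 0.5·0·16.5² = 13.2 m

Phase 3 (decelerating): v₀ = 0.800 m/s, a = -0.9 m/s².
v = v₀ + at → t = (0 − 0.800) / -0.9 = 0.889 s
v² = v₀² + 2aΔx → Δx = (0² − 0.800²)/(2·-0.9) = 0.356 m
Total time = 1.50 + 16.5 + 0.889 = 18.9 s

18.9 s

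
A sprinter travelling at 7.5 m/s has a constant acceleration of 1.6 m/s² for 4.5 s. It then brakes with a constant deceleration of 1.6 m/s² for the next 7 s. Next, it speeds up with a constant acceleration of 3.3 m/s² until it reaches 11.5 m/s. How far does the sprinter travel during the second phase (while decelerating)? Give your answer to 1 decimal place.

Phase 1 (accelerating): v₀ = 7.50 m/s, a = 1.6 m/s².
v = v₀ + at = 7.50 + (1.6)(4.5) = 14.7 m/s
Δx = v₀t + ½at² = 7.50·4.5 + 0.5·1.6·4.5² = 50.0 m

Phase 2 (decelerating): v₀ = 14.7 m/s, a = -1.6 m/s².
v = v₀ + at = 14.7 + (-1.6)(7) = 3.50 m/s
Δx = v₀t + ½at² = 14.7·7 + 0.5·-1.6·7² = 63.7 m
Distance in phase 2 = 63.7 m

63.7 m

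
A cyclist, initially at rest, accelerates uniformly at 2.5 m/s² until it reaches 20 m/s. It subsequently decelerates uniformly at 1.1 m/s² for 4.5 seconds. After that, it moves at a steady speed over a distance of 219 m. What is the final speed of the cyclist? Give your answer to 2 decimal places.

15.05 m/s

Phase 1 (accelerating): v₀ = 0 m/s, a = 2.5 m/s².
v = v₀ + at → t = (20 − 0) / 2.5 = 8.00 s
v² = v₀² + 2aΔx → Δx = (20² − 0²)/(2·2.5) = 80.0 m

Phase 2 (decelerating): v₀ = 20.0 m/s, a = -1.1 m/s².
v = v₀ + at = 20.0 + (-1.1)(4.5) = 15.1 m/s
Δx = v₀t + ½at² = 20.0·4.5 + 0.5·-1.1·4.5² = 78.9 m

Phase 3 (constant speed): v₀ = 15.1 m/s, a = 0 m/s².
Constant speed: t = d/v = 219/15.1 = 14.6 s
Final speed = 15.1 m/s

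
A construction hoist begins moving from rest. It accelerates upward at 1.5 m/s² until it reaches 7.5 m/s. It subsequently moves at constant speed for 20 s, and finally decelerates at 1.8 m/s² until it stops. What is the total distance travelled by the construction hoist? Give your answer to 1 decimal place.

Phase 1 (accelerating): v₀ = 0 m/s, a = 1.5 m/s².
v = v₀ + at → t = (7.5 − 0) / 1.5 = 5.00 s
v² = v₀² + 2aΔx → Δx = (7.5² − 0²)/(2·1.5) = 18.8 m

Phase 2 (constant speed): v₀ = 7.50 m/s, a = 0 m/s².
v = v₀ + at = 7.50 + (0)(20) = 7.50 m/s
Δx = v₀t + ½at² = 7.50·20 + 0.5·0·20² = 150 m

Phase 3 (decelerating): v₀ = 7.50 m/s, a = -1.8 m/s².
v = v₀ + at → t = (0 − 7.50) / -1.8 = 4.17 s
v² = v₀² + 2aΔx → Δx = (0² − 7.50²)/(2·-1.8) = 15.6 m
Total distance = 18.8 + 150 + 15.6 = 184 m

184.4 m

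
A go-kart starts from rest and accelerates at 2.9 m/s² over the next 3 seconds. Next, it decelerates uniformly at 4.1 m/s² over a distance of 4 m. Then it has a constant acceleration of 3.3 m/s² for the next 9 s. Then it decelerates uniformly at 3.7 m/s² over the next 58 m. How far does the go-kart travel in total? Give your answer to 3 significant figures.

Phase 1 (accelerating): v₀ = 0 m/s, a = 2.9 m/s².
v = v₀ + at = 0 + (2.9)(3) = 8.70 m/s
Δx = v₀t + ½at² = 0·3 + 0.5·2.9·3² = 13.0 m

Phase 2 (decelerating): v₀ = 8.70 m/s, a = -4.1 m/s².
v² = v₀² + 2aΔx = 8.70² + 2·-4.1·4 = 42.9 → v = 6.55 m/s
t = (v − v₀)/a = (6.55 − 8.70)/-4.1 = 0.525 s

Phase 3 (accelerating): v₀ = 6.55 m/s, a = 3.3 m/s².
v = v₀ + at = 6.55 + (3.3)(9) = 36.2 m/s
Δx = v₀t + ½at² = 6.55·9 + 0.5·3.3·9² = 193 m

Phase 4 (decelerating): v₀ = 36.2 m/s, a = -3.7 m/s².
v² = v₀² + 2aΔx = 36.2² + 2·-3.7·58 = 885 → v = 29.7 m/s
t = (v − v₀)/a = (29.7 − 36.2)/-3.7 = 1.76 s
Total distance = 13.0 + 4.00 + 193 + 58.0 = 268 m

268 m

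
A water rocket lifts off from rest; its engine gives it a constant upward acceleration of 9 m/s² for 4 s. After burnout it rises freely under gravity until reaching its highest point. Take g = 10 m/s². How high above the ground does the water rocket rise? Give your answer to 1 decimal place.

Phase 1 (powered ascent): v₀ = 0 m/s, a = 9 m/s².
v = v₀ + at = 0 + (9)(4) = 36.0 m/s
Δx = v₀t + ½at² = 0·4 + 0.5·9·4² = 72.0 m

Phase 2 (coasting upward): v₀ = 36.0 m/s, a = -10 m/s².
v = v₀ + at → t = (0 − 36.0) / -10 = 3.60 s
v² = v₀² + 2aΔx → Δx = (0² − 36.0²)/(2·-10) = 64.8 m
Maximum height = 72.0 + 64.8 = 137 m

136.8 m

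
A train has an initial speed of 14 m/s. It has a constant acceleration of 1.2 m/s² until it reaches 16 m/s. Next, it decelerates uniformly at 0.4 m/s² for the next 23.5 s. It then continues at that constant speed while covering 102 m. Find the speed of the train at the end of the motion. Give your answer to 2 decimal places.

Phase 1 (accelerating): v₀ = 14.0 m/s, a = 1.2 m/s².
v = v₀ + at → t = (16 − 14.0) / 1.2 = 1.67 s
v² = v₀² + 2aΔx → Δx = (16² − 14.0²)/(2·1.2) = 25.0 m

Phase 2 (decelerating): v₀ = 16.0 m/s, a = -0.4 m/s².
v = v₀ + at = 16.0 + (-0.4)(23.5) = 6.60 m/s
Δx = v₀t + ½at² = 16.0·23.5 + 0.5·-0.4·23.5² = 266 m

Phase 3 (constant speed): v₀ = 6.60 m/s, a = 0 m/s².
Constant speed: t = d/v = 102/6.60 = 15.5 s
Final speed = 6.60 m/s

6.60 m/s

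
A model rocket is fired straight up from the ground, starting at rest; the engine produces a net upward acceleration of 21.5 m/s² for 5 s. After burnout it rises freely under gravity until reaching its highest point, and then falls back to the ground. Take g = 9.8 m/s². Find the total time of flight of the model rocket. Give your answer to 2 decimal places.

Phase 1 (powered ascent): v₀ = 0 m/s, a = 21.5 m/s².
v = v₀ + at = 0 + (21.5)(5) = 108 m/s
Δx = v₀t + ½at² = 0·5 + 0.5·21.5·5² = 269 m

Phase 2 (coasting upward): v₀ = 108 m/s, a = -9.8 m/s².
v = v₀ + at → t = (0 − 108) / -9.8 = 11.0 s
v² = v₀² + 2aΔx → Δx = (0² − 108²)/(2·-9.8) = 590 m

Phase 3 (free fall): v₀ = 0 m/s, a = -9.8 m/s².
Falls 858 m from rest: t = √(2·858/9.8) = 13.2 s; v = g·t = 130 m/s.
Total time = 5.00 + 11.0 + 13.2 = 29.2 s

29.20 s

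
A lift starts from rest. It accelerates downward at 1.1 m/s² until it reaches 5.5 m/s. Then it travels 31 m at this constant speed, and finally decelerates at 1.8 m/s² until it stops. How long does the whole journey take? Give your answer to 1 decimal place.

13.7 s

Phase 1 (accelerating): v₀ = 0 m/s, a = 1.1 m/s².
v = v₀ + at → t = (5.5 − 0) / 1.1 = 5.00 s
v² = v₀² + 2aΔx → Δx = (5.5² − 0²)/(2·1.1) = 13.7 m

Phase 2 (constant speed): v₀ = 5.50 m/s, a = 0 m/s².
Constant speed: t = d/v = 31/5.50 = 5.64 s

Phase 3 (decelerating): v₀ = 5.50 m/s, a = -1.8 m/s².
v = v₀ + at → t = (0 − 5.50) / -1.8 = 3.06 s
v² = v₀² + 2aΔx → Δx = (0² − 5.50²)/(2·-1.8) = 8.40 m
Total time = 5.00 + 5.64 + 3.06 = 13.7 s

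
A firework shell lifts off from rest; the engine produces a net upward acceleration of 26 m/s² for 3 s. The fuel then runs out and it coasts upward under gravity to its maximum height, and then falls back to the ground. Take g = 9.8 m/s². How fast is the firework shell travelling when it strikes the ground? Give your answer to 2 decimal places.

91.53 m/s

Phase 1 (powered ascent): v₀ = 0 m/s, a = 26 m/s².
v = v₀ + at = 0 + (26)(3) = 78.0 m/s
Δx = v₀t + ½at² = 0·3 + 0.5·26·3² = 117 m

Phase 2 (coasting upward): v₀ = 78.0 m/s, a = -9.8 m/s².
v = v₀ + at → t = (0 − 78.0) / -9.8 = 7.96 s
v² = v₀² + 2aΔx → Δx = (0² − 78.0²)/(2·-9.8) = 310 m

Phase 3 (free fall): v₀ = 0 m/s, a = -9.8 m/s².
Falls 427 m from rest: t = √(2·427/9.8) = 9.34 s; v = g·t = 91.5 m/s.
Impact speed = 91.5 m/s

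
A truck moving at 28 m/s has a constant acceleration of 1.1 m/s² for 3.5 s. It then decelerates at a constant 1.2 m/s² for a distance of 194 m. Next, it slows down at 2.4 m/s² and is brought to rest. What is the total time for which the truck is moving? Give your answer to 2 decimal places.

Phase 1 (accelerating): v₀ = 28.0 m/s, a = 1.1 m/s².
v = v₀ + at = 28.0 + (1.1)(3.5) = 31.9 m/s
Δx = v₀t + ½at² = 28.0·3.5 + 0.5·1.1·3.5² = 105 m

Phase 2 (decelerating): v₀ = 31.9 m/s, a = -1.2 m/s².
v² = v₀² + 2aΔx = 31.9² + 2·-1.2·194 = 549 → v = 23.4 m/s
t = (v − v₀)/a = (23.4 − 31.9)/-1.2 = 7.02 s

Phase 3 (decelerating): v₀ = 23.4 m/s, a = -2.4 m/s².
v = v₀ + at → t = (0 − 23.4) / -2.4 = 9.76 s
v² = v₀² + 2aΔx → Δx = (0² − 23.4²)/(2·-2.4) = 114 m
Total time = 3.50 + 7.02 + 9.76 = 20.3 s

20.28 s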